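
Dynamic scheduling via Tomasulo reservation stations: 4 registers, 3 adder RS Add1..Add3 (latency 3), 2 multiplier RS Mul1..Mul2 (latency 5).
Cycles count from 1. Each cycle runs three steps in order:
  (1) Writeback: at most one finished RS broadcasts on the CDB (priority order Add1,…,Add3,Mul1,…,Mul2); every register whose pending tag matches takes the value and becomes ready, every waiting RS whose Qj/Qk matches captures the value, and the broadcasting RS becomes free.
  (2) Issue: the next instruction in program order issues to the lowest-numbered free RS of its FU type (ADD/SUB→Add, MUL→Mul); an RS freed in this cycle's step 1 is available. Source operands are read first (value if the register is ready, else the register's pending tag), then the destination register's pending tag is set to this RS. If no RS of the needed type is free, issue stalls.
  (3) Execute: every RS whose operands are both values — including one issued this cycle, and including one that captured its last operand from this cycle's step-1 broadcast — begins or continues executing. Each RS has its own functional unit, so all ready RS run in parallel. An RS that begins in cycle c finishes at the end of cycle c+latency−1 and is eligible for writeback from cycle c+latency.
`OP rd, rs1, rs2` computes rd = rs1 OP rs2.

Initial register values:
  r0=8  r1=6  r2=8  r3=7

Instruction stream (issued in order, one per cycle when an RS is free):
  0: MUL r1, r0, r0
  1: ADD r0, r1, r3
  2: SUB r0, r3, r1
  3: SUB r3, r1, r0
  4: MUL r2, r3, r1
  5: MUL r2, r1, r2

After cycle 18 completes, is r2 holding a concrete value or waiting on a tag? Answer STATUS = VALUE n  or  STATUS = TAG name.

STATUS = TAG Mul1

  c1: issue MUL r1<-Mul1  regs: r0:8,r1:Mul1,r2:8,r3:7
  c2: issue ADD r0<-Add1  regs: r0:Add1,r1:Mul1,r2:8,r3:7
  c3: issue SUB r0<-Add2  regs: r0:Add2,r1:Mul1,r2:8,r3:7
  c4: issue SUB r3<-Add3  regs: r0:Add2,r1:Mul1,r2:8,r3:Add3
  c5: issue MUL r2<-Mul2  regs: r0:Add2,r1:Mul1,r2:Mul2,r3:Add3
  c6: CDB Mul1=64; issue MUL r2<-Mul1  regs: r0:Add2,r1:64,r2:Mul1,r3:Add3
  c7: -  regs: r0:Add2,r1:64,r2:Mul1,r3:Add3
  c8: -  regs: r0:Add2,r1:64,r2:Mul1,r3:Add3
  c9: CDB Add1=71  regs: r0:Add2,r1:64,r2:Mul1,r3:Add3
  c10: CDB Add2=-57  regs: r0:-57,r1:64,r2:Mul1,r3:Add3
  c11: -  regs: r0:-57,r1:64,r2:Mul1,r3:Add3
  c12: -  regs: r0:-57,r1:64,r2:Mul1,r3:Add3
  c13: CDB Add3=121  regs: r0:-57,r1:64,r2:Mul1,r3:121
  c14: -  regs: r0:-57,r1:64,r2:Mul1,r3:121
  c15: -  regs: r0:-57,r1:64,r2:Mul1,r3:121
  c16: -  regs: r0:-57,r1:64,r2:Mul1,r3:121
  c17: -  regs: r0:-57,r1:64,r2:Mul1,r3:121
  c18: CDB Mul2=7744  regs: r0:-57,r1:64,r2:Mul1,r3:121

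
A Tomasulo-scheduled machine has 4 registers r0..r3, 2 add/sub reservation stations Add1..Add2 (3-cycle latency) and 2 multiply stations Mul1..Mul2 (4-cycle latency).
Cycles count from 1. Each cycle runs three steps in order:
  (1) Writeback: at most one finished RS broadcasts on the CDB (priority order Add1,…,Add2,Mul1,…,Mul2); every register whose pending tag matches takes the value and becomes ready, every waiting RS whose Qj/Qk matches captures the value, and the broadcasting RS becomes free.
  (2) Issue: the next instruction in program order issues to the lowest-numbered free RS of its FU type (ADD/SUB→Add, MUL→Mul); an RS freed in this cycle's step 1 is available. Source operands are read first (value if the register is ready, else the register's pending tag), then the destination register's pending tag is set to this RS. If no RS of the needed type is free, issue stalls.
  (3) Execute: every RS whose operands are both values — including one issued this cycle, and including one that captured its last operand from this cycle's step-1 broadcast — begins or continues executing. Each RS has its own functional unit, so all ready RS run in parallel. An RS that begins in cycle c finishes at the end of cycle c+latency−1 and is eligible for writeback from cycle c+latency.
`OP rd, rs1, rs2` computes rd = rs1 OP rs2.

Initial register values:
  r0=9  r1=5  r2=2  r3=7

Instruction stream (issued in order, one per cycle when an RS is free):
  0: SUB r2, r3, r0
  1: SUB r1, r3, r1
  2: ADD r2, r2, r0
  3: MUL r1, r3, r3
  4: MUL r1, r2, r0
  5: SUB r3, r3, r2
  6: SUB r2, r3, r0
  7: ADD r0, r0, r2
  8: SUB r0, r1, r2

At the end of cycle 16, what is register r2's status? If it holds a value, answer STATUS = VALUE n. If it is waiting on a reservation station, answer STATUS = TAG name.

cycle 1: issue SUB r2<-Add1 // r0:9,r1:5,r2:Add1,r3:7
cycle 2: issue SUB r1<-Add2 // r0:9,r1:Add2,r2:Add1,r3:7
cycle 3: stall // r0:9,r1:Add2,r2:Add1,r3:7
cycle 4: CDB Add1=-2; issue ADD r2<-Add1 // r0:9,r1:Add2,r2:Add1,r3:7
cycle 5: CDB Add2=2; issue MUL r1<-Mul1 // r0:9,r1:Mul1,r2:Add1,r3:7
cycle 6: issue MUL r1<-Mul2 // r0:9,r1:Mul2,r2:Add1,r3:7
cycle 7: CDB Add1=7; issue SUB r3<-Add1 // r0:9,r1:Mul2,r2:7,r3:Add1
cycle 8: issue SUB r2<-Add2 // r0:9,r1:Mul2,r2:Add2,r3:Add1
cycle 9: CDB Mul1=49; stall // r0:9,r1:Mul2,r2:Add2,r3:Add1
cycle 10: CDB Add1=0; issue ADD r0<-Add1 // r0:Add1,r1:Mul2,r2:Add2,r3:0
cycle 11: CDB Mul2=63; stall // r0:Add1,r1:63,r2:Add2,r3:0
cycle 12: stall // r0:Add1,r1:63,r2:Add2,r3:0
cycle 13: CDB Add2=-9; issue SUB r0<-Add2 // r0:Add2,r1:63,r2:-9,r3:0
cycle 14: - // r0:Add2,r1:63,r2:-9,r3:0
cycle 15: - // r0:Add2,r1:63,r2:-9,r3:0
cycle 16: CDB Add1=0 // r0:Add2,r1:63,r2:-9,r3:0

STATUS = VALUE -9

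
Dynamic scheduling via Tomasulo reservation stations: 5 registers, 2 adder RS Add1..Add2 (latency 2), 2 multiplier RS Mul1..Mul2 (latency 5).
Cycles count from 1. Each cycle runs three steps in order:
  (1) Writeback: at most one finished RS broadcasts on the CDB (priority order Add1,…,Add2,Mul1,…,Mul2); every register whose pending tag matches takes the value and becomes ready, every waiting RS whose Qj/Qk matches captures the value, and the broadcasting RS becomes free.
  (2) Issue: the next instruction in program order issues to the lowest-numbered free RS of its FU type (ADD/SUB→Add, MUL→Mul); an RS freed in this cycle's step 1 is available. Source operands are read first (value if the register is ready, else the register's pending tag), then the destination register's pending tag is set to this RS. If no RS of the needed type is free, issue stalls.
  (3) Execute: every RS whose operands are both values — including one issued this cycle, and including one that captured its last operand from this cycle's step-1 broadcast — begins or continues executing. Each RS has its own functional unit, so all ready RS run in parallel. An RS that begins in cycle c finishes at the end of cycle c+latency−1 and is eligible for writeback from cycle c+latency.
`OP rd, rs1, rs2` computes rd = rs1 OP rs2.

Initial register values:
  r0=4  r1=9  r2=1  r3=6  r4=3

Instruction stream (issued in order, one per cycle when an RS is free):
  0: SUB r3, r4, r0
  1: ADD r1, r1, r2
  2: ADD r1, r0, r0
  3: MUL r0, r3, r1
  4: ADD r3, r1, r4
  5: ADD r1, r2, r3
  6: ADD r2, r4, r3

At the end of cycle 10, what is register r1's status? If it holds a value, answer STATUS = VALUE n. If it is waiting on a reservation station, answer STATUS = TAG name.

cycle 1: issue SUB r3<-Add1 // r0:4,r1:9,r2:1,r3:Add1,r4:3
cycle 2: issue ADD r1<-Add2 // r0:4,r1:Add2,r2:1,r3:Add1,r4:3
cycle 3: CDB Add1=-1; issue ADD r1<-Add1 // r0:4,r1:Add1,r2:1,r3:-1,r4:3
cycle 4: CDB Add2=10; issue MUL r0<-Mul1 // r0:Mul1,r1:Add1,r2:1,r3:-1,r4:3
cycle 5: CDB Add1=8; issue ADD r3<-Add1 // r0:Mul1,r1:8,r2:1,r3:Add1,r4:3
cycle 6: issue ADD r1<-Add2 // r0:Mul1,r1:Add2,r2:1,r3:Add1,r4:3
cycle 7: CDB Add1=11; issue ADD r2<-Add1 // r0:Mul1,r1:Add2,r2:Add1,r3:11,r4:3
cycle 8: - // r0:Mul1,r1:Add2,r2:Add1,r3:11,r4:3
cycle 9: CDB Add1=14 // r0:Mul1,r1:Add2,r2:14,r3:11,r4:3
cycle 10: CDB Add2=12 // r0:Mul1,r1:12,r2:14,r3:11,r4:3

STATUS = VALUE 12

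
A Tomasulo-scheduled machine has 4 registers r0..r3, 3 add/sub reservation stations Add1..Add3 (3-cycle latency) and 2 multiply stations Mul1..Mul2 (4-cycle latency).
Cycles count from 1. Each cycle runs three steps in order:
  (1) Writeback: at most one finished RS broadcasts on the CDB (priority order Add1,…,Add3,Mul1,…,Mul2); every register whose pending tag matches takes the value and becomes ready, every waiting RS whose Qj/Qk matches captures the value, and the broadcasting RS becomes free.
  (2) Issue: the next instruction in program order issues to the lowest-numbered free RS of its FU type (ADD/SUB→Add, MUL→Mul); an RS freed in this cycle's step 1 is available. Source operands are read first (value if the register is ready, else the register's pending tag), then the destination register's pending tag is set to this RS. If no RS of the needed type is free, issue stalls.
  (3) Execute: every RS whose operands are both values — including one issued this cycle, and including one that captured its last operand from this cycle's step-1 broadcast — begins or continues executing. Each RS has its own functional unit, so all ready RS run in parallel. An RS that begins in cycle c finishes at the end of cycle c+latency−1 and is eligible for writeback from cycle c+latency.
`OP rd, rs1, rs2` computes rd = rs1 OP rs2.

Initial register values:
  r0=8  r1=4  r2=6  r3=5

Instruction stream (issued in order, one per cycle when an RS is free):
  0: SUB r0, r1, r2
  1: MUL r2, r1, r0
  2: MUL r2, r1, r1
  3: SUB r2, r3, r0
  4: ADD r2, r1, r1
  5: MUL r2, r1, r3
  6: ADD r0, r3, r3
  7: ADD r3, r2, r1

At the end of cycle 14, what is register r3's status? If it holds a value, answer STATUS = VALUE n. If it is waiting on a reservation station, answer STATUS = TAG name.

  c1: issue SUB r0<-Add1  regs: r0:Add1,r1:4,r2:6,r3:5
  c2: issue MUL r2<-Mul1  regs: r0:Add1,r1:4,r2:Mul1,r3:5
  c3: issue MUL r2<-Mul2  regs: r0:Add1,r1:4,r2:Mul2,r3:5
  c4: CDB Add1=-2; issue SUB r2<-Add1  regs: r0:-2,r1:4,r2:Add1,r3:5
  c5: issue ADD r2<-Add2  regs: r0:-2,r1:4,r2:Add2,r3:5
  c6: stall  regs: r0:-2,r1:4,r2:Add2,r3:5
  c7: CDB Add1=7; stall  regs: r0:-2,r1:4,r2:Add2,r3:5
  c8: CDB Add2=8; stall  regs: r0:-2,r1:4,r2:8,r3:5
  c9: CDB Mul1=-8; issue MUL r2<-Mul1  regs: r0:-2,r1:4,r2:Mul1,r3:5
  c10: CDB Mul2=16; issue ADD r0<-Add1  regs: r0:Add1,r1:4,r2:Mul1,r3:5
  c11: issue ADD r3<-Add2  regs: r0:Add1,r1:4,r2:Mul1,r3:Add2
  c12: -  regs: r0:Add1,r1:4,r2:Mul1,r3:Add2
  c13: CDB Add1=10  regs: r0:10,r1:4,r2:Mul1,r3:Add2
  c14: CDB Mul1=20  regs: r0:10,r1:4,r2:20,r3:Add2

STATUS = TAG Add2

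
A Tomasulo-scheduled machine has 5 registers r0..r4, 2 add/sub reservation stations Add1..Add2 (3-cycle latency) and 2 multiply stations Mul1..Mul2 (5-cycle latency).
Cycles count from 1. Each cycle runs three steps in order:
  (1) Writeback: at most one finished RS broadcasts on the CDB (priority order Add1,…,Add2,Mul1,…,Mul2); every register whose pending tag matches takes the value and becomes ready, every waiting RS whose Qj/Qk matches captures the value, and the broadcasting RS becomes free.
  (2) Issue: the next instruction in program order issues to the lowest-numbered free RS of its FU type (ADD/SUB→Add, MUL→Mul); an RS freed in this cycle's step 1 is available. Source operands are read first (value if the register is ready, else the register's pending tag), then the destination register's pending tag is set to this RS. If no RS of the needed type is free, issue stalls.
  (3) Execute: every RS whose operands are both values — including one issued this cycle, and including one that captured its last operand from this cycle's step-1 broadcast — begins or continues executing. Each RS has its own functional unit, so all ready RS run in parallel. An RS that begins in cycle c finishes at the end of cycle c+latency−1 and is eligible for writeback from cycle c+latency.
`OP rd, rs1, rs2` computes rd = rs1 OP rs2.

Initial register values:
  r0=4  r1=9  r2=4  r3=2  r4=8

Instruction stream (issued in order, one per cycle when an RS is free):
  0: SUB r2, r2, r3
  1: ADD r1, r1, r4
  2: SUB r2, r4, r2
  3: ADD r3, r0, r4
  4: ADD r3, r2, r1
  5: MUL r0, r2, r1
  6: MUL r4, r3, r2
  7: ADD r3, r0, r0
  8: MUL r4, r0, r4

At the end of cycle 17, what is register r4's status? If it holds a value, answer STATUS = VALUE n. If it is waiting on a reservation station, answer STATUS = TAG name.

STATUS = TAG Mul1

  c1: issue SUB r2<-Add1  regs: r0:4,r1:9,r2:Add1,r3:2,r4:8
  c2: issue ADD r1<-Add2  regs: r0:4,r1:Add2,r2:Add1,r3:2,r4:8
  c3: stall  regs: r0:4,r1:Add2,r2:Add1,r3:2,r4:8
  c4: CDB Add1=2; issue SUB r2<-Add1  regs: r0:4,r1:Add2,r2:Add1,r3:2,r4:8
  c5: CDB Add2=17; issue ADD r3<-Add2  regs: r0:4,r1:17,r2:Add1,r3:Add2,r4:8
  c6: stall  regs: r0:4,r1:17,r2:Add1,r3:Add2,r4:8
  c7: CDB Add1=6; issue ADD r3<-Add1  regs: r0:4,r1:17,r2:6,r3:Add1,r4:8
  c8: CDB Add2=12; issue MUL r0<-Mul1  regs: r0:Mul1,r1:17,r2:6,r3:Add1,r4:8
  c9: issue MUL r4<-Mul2  regs: r0:Mul1,r1:17,r2:6,r3:Add1,r4:Mul2
  c10: CDB Add1=23; issue ADD r3<-Add1  regs: r0:Mul1,r1:17,r2:6,r3:Add1,r4:Mul2
  c11: stall  regs: r0:Mul1,r1:17,r2:6,r3:Add1,r4:Mul2
  c12: stall  regs: r0:Mul1,r1:17,r2:6,r3:Add1,r4:Mul2
  c13: CDB Mul1=102; issue MUL r4<-Mul1  regs: r0:102,r1:17,r2:6,r3:Add1,r4:Mul1
  c14: -  regs: r0:102,r1:17,r2:6,r3:Add1,r4:Mul1
  c15: CDB Mul2=138  regs: r0:102,r1:17,r2:6,r3:Add1,r4:Mul1
  c16: CDB Add1=204  regs: r0:102,r1:17,r2:6,r3:204,r4:Mul1
  c17: -  regs: r0:102,r1:17,r2:6,r3:204,r4:Mul1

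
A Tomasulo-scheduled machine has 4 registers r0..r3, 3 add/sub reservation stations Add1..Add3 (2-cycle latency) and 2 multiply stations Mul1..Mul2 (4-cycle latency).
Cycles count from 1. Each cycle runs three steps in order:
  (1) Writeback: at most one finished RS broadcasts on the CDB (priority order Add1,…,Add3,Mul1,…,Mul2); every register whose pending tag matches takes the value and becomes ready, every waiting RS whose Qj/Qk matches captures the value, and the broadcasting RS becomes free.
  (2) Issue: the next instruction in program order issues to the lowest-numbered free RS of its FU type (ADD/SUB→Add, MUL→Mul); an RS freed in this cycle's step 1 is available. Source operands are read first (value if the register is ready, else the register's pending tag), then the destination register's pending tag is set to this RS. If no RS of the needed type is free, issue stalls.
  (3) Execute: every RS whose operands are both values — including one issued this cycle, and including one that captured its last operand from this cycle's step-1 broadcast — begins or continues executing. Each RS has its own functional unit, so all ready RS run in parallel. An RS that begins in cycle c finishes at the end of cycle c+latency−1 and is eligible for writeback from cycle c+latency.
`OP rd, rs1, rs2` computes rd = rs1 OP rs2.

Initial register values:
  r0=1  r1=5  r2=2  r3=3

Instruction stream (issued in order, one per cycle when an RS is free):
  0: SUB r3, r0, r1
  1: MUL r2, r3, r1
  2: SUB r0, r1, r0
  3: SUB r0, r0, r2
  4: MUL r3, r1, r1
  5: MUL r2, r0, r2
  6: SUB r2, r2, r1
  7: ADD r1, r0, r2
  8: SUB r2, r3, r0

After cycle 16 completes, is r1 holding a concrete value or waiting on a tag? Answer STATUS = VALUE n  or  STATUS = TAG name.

STATUS = TAG Add2

  c1: issue SUB r3<-Add1  regs: r0:1,r1:5,r2:2,r3:Add1
  c2: issue MUL r2<-Mul1  regs: r0:1,r1:5,r2:Mul1,r3:Add1
  c3: CDB Add1=-4; issue SUB r0<-Add1  regs: r0:Add1,r1:5,r2:Mul1,r3:-4
  c4: issue SUB r0<-Add2  regs: r0:Add2,r1:5,r2:Mul1,r3:-4
  c5: CDB Add1=4; issue MUL r3<-Mul2  regs: r0:Add2,r1:5,r2:Mul1,r3:Mul2
  c6: stall  regs: r0:Add2,r1:5,r2:Mul1,r3:Mul2
  c7: CDB Mul1=-20; issue MUL r2<-Mul1  regs: r0:Add2,r1:5,r2:Mul1,r3:Mul2
  c8: issue SUB r2<-Add1  regs: r0:Add2,r1:5,r2:Add1,r3:Mul2
  c9: CDB Add2=24; issue ADD r1<-Add2  regs: r0:24,r1:Add2,r2:Add1,r3:Mul2
  c10: CDB Mul2=25; issue SUB r2<-Add3  regs: r0:24,r1:Add2,r2:Add3,r3:25
  c11: -  regs: r0:24,r1:Add2,r2:Add3,r3:25
  c12: CDB Add3=1  regs: r0:24,r1:Add2,r2:1,r3:25
  c13: CDB Mul1=-480  regs: r0:24,r1:Add2,r2:1,r3:25
  c14: -  regs: r0:24,r1:Add2,r2:1,r3:25
  c15: CDB Add1=-485  regs: r0:24,r1:Add2,r2:1,r3:25
  c16: -  regs: r0:24,r1:Add2,r2:1,r3:25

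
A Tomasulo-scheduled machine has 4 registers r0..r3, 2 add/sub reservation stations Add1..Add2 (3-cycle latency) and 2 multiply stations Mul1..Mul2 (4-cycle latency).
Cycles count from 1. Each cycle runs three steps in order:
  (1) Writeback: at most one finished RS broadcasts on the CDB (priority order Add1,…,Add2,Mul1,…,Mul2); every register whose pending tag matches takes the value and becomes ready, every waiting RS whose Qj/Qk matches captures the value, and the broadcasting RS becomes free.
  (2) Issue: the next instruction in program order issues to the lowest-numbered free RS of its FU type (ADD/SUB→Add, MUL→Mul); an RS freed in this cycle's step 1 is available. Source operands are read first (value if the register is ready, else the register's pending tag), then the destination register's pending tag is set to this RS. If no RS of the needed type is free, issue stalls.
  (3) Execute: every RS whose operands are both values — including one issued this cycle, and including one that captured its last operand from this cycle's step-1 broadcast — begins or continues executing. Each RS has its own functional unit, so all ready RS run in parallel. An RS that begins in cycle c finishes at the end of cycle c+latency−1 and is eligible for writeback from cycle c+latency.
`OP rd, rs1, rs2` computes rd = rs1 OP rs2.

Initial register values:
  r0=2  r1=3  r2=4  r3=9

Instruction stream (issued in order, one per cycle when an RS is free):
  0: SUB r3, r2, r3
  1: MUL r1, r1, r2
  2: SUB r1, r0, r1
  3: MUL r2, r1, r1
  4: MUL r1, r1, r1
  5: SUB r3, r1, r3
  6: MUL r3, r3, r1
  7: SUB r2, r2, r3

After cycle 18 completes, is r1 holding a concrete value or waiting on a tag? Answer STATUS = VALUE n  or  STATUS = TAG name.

STATUS = VALUE 100

c1: issue SUB r3<-Add1 | r0:2,r1:3,r2:4,r3:Add1
c2: issue MUL r1<-Mul1 | r0:2,r1:Mul1,r2:4,r3:Add1
c3: issue SUB r1<-Add2 | r0:2,r1:Add2,r2:4,r3:Add1
c4: CDB Add1=-5; issue MUL r2<-Mul2 | r0:2,r1:Add2,r2:Mul2,r3:-5
c5: stall | r0:2,r1:Add2,r2:Mul2,r3:-5
c6: CDB Mul1=12; issue MUL r1<-Mul1 | r0:2,r1:Mul1,r2:Mul2,r3:-5
c7: issue SUB r3<-Add1 | r0:2,r1:Mul1,r2:Mul2,r3:Add1
c8: stall | r0:2,r1:Mul1,r2:Mul2,r3:Add1
c9: CDB Add2=-10; stall | r0:2,r1:Mul1,r2:Mul2,r3:Add1
c10: stall | r0:2,r1:Mul1,r2:Mul2,r3:Add1
c11: stall | r0:2,r1:Mul1,r2:Mul2,r3:Add1
c12: stall | r0:2,r1:Mul1,r2:Mul2,r3:Add1
c13: CDB Mul1=100; issue MUL r3<-Mul1 | r0:2,r1:100,r2:Mul2,r3:Mul1
c14: CDB Mul2=100; issue SUB r2<-Add2 | r0:2,r1:100,r2:Add2,r3:Mul1
c15: - | r0:2,r1:100,r2:Add2,r3:Mul1
c16: CDB Add1=105 | r0:2,r1:100,r2:Add2,r3:Mul1
c17: - | r0:2,r1:100,r2:Add2,r3:Mul1
c18: - | r0:2,r1:100,r2:Add2,r3:Mul1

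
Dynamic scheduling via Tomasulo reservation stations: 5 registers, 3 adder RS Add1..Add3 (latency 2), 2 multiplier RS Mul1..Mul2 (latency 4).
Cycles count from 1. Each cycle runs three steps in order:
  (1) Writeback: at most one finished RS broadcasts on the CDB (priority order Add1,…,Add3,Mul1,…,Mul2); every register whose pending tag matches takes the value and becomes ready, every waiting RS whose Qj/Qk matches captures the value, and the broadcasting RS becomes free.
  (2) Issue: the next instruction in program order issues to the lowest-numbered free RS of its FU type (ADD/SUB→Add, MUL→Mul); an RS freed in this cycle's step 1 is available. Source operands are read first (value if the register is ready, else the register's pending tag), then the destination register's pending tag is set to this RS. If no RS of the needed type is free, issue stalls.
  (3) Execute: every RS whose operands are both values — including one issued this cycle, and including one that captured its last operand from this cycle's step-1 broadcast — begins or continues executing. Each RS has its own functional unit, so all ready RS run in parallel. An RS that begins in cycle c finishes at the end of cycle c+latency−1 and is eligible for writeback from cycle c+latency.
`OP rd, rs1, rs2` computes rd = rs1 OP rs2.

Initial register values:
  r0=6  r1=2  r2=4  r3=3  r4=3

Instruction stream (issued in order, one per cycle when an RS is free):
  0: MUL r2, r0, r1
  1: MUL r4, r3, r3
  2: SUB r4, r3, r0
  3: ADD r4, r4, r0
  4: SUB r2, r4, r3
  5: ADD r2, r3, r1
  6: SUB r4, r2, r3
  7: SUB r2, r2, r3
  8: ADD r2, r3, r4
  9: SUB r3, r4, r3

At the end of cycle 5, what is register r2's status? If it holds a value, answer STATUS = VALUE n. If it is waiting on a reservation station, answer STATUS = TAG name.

STATUS = TAG Add1

  c1: issue MUL r2<-Mul1  regs: r0:6,r1:2,r2:Mul1,r3:3,r4:3
  c2: issue MUL r4<-Mul2  regs: r0:6,r1:2,r2:Mul1,r3:3,r4:Mul2
  c3: issue SUB r4<-Add1  regs: r0:6,r1:2,r2:Mul1,r3:3,r4:Add1
  c4: issue ADD r4<-Add2  regs: r0:6,r1:2,r2:Mul1,r3:3,r4:Add2
  c5: CDB Add1=-3; issue SUB r2<-Add1  regs: r0:6,r1:2,r2:Add1,r3:3,r4:Add2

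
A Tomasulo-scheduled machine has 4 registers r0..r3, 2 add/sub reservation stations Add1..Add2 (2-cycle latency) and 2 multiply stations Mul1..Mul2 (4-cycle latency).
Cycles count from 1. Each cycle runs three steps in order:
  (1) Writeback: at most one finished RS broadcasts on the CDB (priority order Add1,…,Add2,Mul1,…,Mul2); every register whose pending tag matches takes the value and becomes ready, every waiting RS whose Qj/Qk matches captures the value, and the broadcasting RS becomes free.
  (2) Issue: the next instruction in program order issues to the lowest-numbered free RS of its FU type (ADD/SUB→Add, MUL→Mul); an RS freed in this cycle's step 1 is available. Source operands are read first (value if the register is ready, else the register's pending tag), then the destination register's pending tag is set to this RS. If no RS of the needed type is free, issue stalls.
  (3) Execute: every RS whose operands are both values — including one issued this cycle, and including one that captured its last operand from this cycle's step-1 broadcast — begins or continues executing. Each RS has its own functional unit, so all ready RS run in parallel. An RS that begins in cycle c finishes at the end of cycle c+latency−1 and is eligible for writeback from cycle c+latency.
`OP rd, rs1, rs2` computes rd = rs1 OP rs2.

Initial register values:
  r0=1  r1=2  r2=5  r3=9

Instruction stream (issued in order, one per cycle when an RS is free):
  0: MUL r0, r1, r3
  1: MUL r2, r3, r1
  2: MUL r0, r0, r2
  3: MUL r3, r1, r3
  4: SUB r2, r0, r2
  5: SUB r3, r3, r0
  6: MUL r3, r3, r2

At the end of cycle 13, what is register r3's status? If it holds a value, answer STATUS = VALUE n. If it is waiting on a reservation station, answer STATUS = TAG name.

STATUS = TAG Mul1

  c1: issue MUL r0<-Mul1  regs: r0:Mul1,r1:2,r2:5,r3:9
  c2: issue MUL r2<-Mul2  regs: r0:Mul1,r1:2,r2:Mul2,r3:9
  c3: stall  regs: r0:Mul1,r1:2,r2:Mul2,r3:9
  c4: stall  regs: r0:Mul1,r1:2,r2:Mul2,r3:9
  c5: CDB Mul1=18; issue MUL r0<-Mul1  regs: r0:Mul1,r1:2,r2:Mul2,r3:9
  c6: CDB Mul2=18; issue MUL r3<-Mul2  regs: r0:Mul1,r1:2,r2:18,r3:Mul2
  c7: issue SUB r2<-Add1  regs: r0:Mul1,r1:2,r2:Add1,r3:Mul2
  c8: issue SUB r3<-Add2  regs: r0:Mul1,r1:2,r2:Add1,r3:Add2
  c9: stall  regs: r0:Mul1,r1:2,r2:Add1,r3:Add2
  c10: CDB Mul1=324; issue MUL r3<-Mul1  regs: r0:324,r1:2,r2:Add1,r3:Mul1
  c11: CDB Mul2=18  regs: r0:324,r1:2,r2:Add1,r3:Mul1
  c12: CDB Add1=306  regs: r0:324,r1:2,r2:306,r3:Mul1
  c13: CDB Add2=-306  regs: r0:324,r1:2,r2:306,r3:Mul1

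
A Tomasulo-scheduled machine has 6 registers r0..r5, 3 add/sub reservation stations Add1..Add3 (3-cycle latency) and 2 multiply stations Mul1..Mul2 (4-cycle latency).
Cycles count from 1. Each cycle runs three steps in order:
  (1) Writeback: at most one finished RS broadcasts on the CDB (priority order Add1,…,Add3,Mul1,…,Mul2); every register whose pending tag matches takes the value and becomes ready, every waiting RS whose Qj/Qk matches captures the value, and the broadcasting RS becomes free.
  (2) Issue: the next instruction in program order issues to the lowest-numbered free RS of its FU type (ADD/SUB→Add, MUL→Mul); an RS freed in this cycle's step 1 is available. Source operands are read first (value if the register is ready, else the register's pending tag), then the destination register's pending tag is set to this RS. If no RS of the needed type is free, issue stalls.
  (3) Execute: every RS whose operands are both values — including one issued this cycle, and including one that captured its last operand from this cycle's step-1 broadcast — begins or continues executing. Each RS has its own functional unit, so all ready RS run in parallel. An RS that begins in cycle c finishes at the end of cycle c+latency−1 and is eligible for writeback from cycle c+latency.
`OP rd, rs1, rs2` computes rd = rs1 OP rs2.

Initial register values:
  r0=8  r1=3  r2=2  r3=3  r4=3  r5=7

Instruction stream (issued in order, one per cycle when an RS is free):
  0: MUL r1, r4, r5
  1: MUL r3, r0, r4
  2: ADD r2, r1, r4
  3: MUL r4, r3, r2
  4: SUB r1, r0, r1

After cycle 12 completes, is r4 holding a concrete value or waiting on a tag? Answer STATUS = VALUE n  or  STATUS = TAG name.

STATUS = VALUE 576

c1: issue MUL r1<-Mul1 | r0:8,r1:Mul1,r2:2,r3:3,r4:3,r5:7
c2: issue MUL r3<-Mul2 | r0:8,r1:Mul1,r2:2,r3:Mul2,r4:3,r5:7
c3: issue ADD r2<-Add1 | r0:8,r1:Mul1,r2:Add1,r3:Mul2,r4:3,r5:7
c4: stall | r0:8,r1:Mul1,r2:Add1,r3:Mul2,r4:3,r5:7
c5: CDB Mul1=21; issue MUL r4<-Mul1 | r0:8,r1:21,r2:Add1,r3:Mul2,r4:Mul1,r5:7
c6: CDB Mul2=24; issue SUB r1<-Add2 | r0:8,r1:Add2,r2:Add1,r3:24,r4:Mul1,r5:7
c7: - | r0:8,r1:Add2,r2:Add1,r3:24,r4:Mul1,r5:7
c8: CDB Add1=24 | r0:8,r1:Add2,r2:24,r3:24,r4:Mul1,r5:7
c9: CDB Add2=-13 | r0:8,r1:-13,r2:24,r3:24,r4:Mul1,r5:7
c10: - | r0:8,r1:-13,r2:24,r3:24,r4:Mul1,r5:7
c11: - | r0:8,r1:-13,r2:24,r3:24,r4:Mul1,r5:7
c12: CDB Mul1=576 | r0:8,r1:-13,r2:24,r3:24,r4:576,r5:7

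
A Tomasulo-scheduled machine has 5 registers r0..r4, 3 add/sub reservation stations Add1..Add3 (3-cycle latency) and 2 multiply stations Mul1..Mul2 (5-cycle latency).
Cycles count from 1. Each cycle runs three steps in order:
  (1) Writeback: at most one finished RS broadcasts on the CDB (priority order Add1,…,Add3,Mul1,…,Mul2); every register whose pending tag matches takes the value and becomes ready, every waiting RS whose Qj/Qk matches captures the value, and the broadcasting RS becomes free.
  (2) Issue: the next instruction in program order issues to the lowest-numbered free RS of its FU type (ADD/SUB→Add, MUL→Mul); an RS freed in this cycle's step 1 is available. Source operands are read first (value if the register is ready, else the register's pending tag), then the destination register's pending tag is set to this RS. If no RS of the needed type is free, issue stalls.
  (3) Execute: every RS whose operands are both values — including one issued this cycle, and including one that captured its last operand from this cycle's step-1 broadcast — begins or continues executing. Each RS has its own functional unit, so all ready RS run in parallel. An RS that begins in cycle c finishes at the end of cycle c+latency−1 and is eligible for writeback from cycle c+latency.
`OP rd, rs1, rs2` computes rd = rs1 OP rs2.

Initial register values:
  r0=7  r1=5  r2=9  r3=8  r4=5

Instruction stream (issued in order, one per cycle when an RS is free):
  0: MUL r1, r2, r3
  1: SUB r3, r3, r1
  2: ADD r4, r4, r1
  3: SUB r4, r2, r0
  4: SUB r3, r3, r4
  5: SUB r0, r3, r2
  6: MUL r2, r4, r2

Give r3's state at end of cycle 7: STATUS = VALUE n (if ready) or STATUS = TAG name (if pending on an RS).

STATUS = TAG Add3

  c1: issue MUL r1<-Mul1  regs: r0:7,r1:Mul1,r2:9,r3:8,r4:5
  c2: issue SUB r3<-Add1  regs: r0:7,r1:Mul1,r2:9,r3:Add1,r4:5
  c3: issue ADD r4<-Add2  regs: r0:7,r1:Mul1,r2:9,r3:Add1,r4:Add2
  c4: issue SUB r4<-Add3  regs: r0:7,r1:Mul1,r2:9,r3:Add1,r4:Add3
  c5: stall  regs: r0:7,r1:Mul1,r2:9,r3:Add1,r4:Add3
  c6: CDB Mul1=72; stall  regs: r0:7,r1:72,r2:9,r3:Add1,r4:Add3
  c7: CDB Add3=2; issue SUB r3<-Add3  regs: r0:7,r1:72,r2:9,r3:Add3,r4:2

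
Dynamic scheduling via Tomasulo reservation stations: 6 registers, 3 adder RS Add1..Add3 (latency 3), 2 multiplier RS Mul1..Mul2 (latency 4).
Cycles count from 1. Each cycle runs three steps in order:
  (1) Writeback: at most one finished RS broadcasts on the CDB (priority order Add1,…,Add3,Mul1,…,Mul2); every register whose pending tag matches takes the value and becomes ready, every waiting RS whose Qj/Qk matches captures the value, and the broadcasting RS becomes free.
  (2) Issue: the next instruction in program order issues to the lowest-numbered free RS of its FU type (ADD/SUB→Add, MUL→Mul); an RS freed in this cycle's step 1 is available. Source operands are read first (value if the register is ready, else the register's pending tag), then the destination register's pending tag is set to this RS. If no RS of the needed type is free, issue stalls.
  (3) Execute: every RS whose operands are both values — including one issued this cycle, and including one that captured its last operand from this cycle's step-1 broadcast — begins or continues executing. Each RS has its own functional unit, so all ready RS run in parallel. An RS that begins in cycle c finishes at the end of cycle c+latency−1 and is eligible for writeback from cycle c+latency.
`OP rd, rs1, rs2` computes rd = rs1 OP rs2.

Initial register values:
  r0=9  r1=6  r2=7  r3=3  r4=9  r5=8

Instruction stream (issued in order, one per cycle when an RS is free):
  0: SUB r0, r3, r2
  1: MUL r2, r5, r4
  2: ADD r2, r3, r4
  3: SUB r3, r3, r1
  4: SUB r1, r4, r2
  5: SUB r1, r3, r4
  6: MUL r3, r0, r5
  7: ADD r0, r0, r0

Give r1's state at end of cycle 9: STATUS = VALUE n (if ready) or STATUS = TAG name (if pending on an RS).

STATUS = TAG Add2

c1: issue SUB r0<-Add1 | r0:Add1,r1:6,r2:7,r3:3,r4:9,r5:8
c2: issue MUL r2<-Mul1 | r0:Add1,r1:6,r2:Mul1,r3:3,r4:9,r5:8
c3: issue ADD r2<-Add2 | r0:Add1,r1:6,r2:Add2,r3:3,r4:9,r5:8
c4: CDB Add1=-4; issue SUB r3<-Add1 | r0:-4,r1:6,r2:Add2,r3:Add1,r4:9,r5:8
c5: issue SUB r1<-Add3 | r0:-4,r1:Add3,r2:Add2,r3:Add1,r4:9,r5:8
c6: CDB Add2=12; issue SUB r1<-Add2 | r0:-4,r1:Add2,r2:12,r3:Add1,r4:9,r5:8
c7: CDB Add1=-3; issue MUL r3<-Mul2 | r0:-4,r1:Add2,r2:12,r3:Mul2,r4:9,r5:8
c8: CDB Mul1=72; issue ADD r0<-Add1 | r0:Add1,r1:Add2,r2:12,r3:Mul2,r4:9,r5:8
c9: CDB Add3=-3 | r0:Add1,r1:Add2,r2:12,r3:Mul2,r4:9,r5:8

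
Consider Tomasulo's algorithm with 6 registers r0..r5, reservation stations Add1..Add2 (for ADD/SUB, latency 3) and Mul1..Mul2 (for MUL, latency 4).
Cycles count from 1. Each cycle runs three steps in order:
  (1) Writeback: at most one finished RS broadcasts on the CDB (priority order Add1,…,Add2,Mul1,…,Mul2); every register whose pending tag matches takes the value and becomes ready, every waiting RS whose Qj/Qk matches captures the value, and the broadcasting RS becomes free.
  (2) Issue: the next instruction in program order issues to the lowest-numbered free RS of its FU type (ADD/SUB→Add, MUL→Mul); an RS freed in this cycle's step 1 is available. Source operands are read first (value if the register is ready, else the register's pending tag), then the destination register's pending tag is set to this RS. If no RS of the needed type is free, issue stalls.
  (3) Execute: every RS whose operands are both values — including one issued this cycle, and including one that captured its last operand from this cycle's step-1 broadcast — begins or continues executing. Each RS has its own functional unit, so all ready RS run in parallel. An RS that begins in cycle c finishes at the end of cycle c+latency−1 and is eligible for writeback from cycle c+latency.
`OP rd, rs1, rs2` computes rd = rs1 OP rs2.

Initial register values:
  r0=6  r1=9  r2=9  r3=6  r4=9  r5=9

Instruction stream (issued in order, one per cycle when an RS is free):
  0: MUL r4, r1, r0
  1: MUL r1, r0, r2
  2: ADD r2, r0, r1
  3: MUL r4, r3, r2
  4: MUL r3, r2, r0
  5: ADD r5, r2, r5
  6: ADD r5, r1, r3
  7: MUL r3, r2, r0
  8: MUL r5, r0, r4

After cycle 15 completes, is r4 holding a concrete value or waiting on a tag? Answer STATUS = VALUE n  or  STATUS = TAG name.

c1: issue MUL r4<-Mul1 | r0:6,r1:9,r2:9,r3:6,r4:Mul1,r5:9
c2: issue MUL r1<-Mul2 | r0:6,r1:Mul2,r2:9,r3:6,r4:Mul1,r5:9
c3: issue ADD r2<-Add1 | r0:6,r1:Mul2,r2:Add1,r3:6,r4:Mul1,r5:9
c4: stall | r0:6,r1:Mul2,r2:Add1,r3:6,r4:Mul1,r5:9
c5: CDB Mul1=54; issue MUL r4<-Mul1 | r0:6,r1:Mul2,r2:Add1,r3:6,r4:Mul1,r5:9
c6: CDB Mul2=54; issue MUL r3<-Mul2 | r0:6,r1:54,r2:Add1,r3:Mul2,r4:Mul1,r5:9
c7: issue ADD r5<-Add2 | r0:6,r1:54,r2:Add1,r3:Mul2,r4:Mul1,r5:Add2
c8: stall | r0:6,r1:54,r2:Add1,r3:Mul2,r4:Mul1,r5:Add2
c9: CDB Add1=60; issue ADD r5<-Add1 | r0:6,r1:54,r2:60,r3:Mul2,r4:Mul1,r5:Add1
c10: stall | r0:6,r1:54,r2:60,r3:Mul2,r4:Mul1,r5:Add1
c11: stall | r0:6,r1:54,r2:60,r3:Mul2,r4:Mul1,r5:Add1
c12: CDB Add2=69; stall | r0:6,r1:54,r2:60,r3:Mul2,r4:Mul1,r5:Add1
c13: CDB Mul1=360; issue MUL r3<-Mul1 | r0:6,r1:54,r2:60,r3:Mul1,r4:360,r5:Add1
c14: CDB Mul2=360; issue MUL r5<-Mul2 | r0:6,r1:54,r2:60,r3:Mul1,r4:360,r5:Mul2
c15: - | r0:6,r1:54,r2:60,r3:Mul1,r4:360,r5:Mul2

STATUS = VALUE 360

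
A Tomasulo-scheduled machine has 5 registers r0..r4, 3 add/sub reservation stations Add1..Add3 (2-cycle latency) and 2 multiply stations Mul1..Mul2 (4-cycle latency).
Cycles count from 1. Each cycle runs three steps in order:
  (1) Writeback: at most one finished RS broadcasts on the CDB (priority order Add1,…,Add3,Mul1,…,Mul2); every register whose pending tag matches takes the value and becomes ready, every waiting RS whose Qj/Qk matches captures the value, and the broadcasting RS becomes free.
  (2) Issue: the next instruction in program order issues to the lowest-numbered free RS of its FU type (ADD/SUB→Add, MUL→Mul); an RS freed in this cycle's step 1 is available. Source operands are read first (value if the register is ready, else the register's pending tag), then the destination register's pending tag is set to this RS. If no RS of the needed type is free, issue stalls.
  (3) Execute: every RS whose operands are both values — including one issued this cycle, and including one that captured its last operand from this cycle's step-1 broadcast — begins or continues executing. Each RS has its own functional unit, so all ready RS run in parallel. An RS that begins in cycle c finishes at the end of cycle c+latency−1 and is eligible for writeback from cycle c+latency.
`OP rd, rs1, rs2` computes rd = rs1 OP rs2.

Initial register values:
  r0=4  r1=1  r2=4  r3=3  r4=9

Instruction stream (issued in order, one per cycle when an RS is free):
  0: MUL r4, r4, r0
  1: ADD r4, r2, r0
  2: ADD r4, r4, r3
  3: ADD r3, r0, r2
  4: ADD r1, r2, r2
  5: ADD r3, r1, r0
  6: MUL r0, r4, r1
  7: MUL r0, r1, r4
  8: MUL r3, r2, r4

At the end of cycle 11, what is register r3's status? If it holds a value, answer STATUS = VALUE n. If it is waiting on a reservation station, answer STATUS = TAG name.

c1: issue MUL r4<-Mul1 | r0:4,r1:1,r2:4,r3:3,r4:Mul1
c2: issue ADD r4<-Add1 | r0:4,r1:1,r2:4,r3:3,r4:Add1
c3: issue ADD r4<-Add2 | r0:4,r1:1,r2:4,r3:3,r4:Add2
c4: CDB Add1=8; issue ADD r3<-Add1 | r0:4,r1:1,r2:4,r3:Add1,r4:Add2
c5: CDB Mul1=36; issue ADD r1<-Add3 | r0:4,r1:Add3,r2:4,r3:Add1,r4:Add2
c6: CDB Add1=8; issue ADD r3<-Add1 | r0:4,r1:Add3,r2:4,r3:Add1,r4:Add2
c7: CDB Add2=11; issue MUL r0<-Mul1 | r0:Mul1,r1:Add3,r2:4,r3:Add1,r4:11
c8: CDB Add3=8; issue MUL r0<-Mul2 | r0:Mul2,r1:8,r2:4,r3:Add1,r4:11
c9: stall | r0:Mul2,r1:8,r2:4,r3:Add1,r4:11
c10: CDB Add1=12; stall | r0:Mul2,r1:8,r2:4,r3:12,r4:11
c11: stall | r0:Mul2,r1:8,r2:4,r3:12,r4:11

STATUS = VALUE 12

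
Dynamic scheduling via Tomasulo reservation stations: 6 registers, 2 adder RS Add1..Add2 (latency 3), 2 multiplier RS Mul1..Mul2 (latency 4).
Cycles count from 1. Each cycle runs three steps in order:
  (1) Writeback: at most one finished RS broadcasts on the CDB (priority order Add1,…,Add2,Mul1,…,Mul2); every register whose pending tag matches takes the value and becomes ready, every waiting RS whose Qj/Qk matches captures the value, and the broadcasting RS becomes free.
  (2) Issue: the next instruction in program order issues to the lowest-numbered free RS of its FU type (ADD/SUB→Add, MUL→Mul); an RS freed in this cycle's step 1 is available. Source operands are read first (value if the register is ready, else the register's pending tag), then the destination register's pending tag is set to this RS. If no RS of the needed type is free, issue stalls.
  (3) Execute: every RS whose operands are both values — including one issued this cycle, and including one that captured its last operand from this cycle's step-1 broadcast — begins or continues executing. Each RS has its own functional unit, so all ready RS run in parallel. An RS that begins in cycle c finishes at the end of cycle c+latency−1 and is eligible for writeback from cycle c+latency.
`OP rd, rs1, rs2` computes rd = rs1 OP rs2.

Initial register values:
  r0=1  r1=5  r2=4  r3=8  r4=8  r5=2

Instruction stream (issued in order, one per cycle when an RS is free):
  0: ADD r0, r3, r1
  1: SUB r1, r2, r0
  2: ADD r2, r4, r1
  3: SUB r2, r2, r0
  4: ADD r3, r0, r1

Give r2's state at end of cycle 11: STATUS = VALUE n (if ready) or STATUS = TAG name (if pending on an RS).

  c1: issue ADD r0<-Add1  regs: r0:Add1,r1:5,r2:4,r3:8,r4:8,r5:2
  c2: issue SUB r1<-Add2  regs: r0:Add1,r1:Add2,r2:4,r3:8,r4:8,r5:2
  c3: stall  regs: r0:Add1,r1:Add2,r2:4,r3:8,r4:8,r5:2
  c4: CDB Add1=13; issue ADD r2<-Add1  regs: r0:13,r1:Add2,r2:Add1,r3:8,r4:8,r5:2
  c5: stall  regs: r0:13,r1:Add2,r2:Add1,r3:8,r4:8,r5:2
  c6: stall  regs: r0:13,r1:Add2,r2:Add1,r3:8,r4:8,r5:2
  c7: CDB Add2=-9; issue SUB r2<-Add2  regs: r0:13,r1:-9,r2:Add2,r3:8,r4:8,r5:2
  c8: stall  regs: r0:13,r1:-9,r2:Add2,r3:8,r4:8,r5:2
  c9: stall  regs: r0:13,r1:-9,r2:Add2,r3:8,r4:8,r5:2
  c10: CDB Add1=-1; issue ADD r3<-Add1  regs: r0:13,r1:-9,r2:Add2,r3:Add1,r4:8,r5:2
  c11: -  regs: r0:13,r1:-9,r2:Add2,r3:Add1,r4:8,r5:2

STATUS = TAG Add2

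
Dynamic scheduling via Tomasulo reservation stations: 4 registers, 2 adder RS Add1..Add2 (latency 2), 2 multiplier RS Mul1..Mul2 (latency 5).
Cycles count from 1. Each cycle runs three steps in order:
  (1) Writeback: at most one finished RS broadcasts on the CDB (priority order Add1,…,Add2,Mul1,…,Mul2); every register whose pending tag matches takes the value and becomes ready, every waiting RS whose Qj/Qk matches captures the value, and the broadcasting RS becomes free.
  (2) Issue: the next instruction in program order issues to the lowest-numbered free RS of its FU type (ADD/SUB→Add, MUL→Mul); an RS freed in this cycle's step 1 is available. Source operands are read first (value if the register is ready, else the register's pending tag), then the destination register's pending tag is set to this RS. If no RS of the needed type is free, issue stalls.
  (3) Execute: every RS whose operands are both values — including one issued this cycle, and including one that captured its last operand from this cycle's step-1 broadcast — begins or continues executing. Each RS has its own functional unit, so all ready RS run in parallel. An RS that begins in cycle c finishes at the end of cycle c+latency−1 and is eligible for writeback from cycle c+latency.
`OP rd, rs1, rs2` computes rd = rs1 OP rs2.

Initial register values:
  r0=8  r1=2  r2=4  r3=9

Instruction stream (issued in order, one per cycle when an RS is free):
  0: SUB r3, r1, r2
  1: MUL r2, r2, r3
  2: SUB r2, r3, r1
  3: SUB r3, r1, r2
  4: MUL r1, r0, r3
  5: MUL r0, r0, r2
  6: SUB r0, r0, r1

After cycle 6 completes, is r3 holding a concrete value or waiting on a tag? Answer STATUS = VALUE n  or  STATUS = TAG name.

cycle 1: issue SUB r3<-Add1 // r0:8,r1:2,r2:4,r3:Add1
cycle 2: issue MUL r2<-Mul1 // r0:8,r1:2,r2:Mul1,r3:Add1
cycle 3: CDB Add1=-2; issue SUB r2<-Add1 // r0:8,r1:2,r2:Add1,r3:-2
cycle 4: issue SUB r3<-Add2 // r0:8,r1:2,r2:Add1,r3:Add2
cycle 5: CDB Add1=-4; issue MUL r1<-Mul2 // r0:8,r1:Mul2,r2:-4,r3:Add2
cycle 6: stall // r0:8,r1:Mul2,r2:-4,r3:Add2

STATUS = TAG Add2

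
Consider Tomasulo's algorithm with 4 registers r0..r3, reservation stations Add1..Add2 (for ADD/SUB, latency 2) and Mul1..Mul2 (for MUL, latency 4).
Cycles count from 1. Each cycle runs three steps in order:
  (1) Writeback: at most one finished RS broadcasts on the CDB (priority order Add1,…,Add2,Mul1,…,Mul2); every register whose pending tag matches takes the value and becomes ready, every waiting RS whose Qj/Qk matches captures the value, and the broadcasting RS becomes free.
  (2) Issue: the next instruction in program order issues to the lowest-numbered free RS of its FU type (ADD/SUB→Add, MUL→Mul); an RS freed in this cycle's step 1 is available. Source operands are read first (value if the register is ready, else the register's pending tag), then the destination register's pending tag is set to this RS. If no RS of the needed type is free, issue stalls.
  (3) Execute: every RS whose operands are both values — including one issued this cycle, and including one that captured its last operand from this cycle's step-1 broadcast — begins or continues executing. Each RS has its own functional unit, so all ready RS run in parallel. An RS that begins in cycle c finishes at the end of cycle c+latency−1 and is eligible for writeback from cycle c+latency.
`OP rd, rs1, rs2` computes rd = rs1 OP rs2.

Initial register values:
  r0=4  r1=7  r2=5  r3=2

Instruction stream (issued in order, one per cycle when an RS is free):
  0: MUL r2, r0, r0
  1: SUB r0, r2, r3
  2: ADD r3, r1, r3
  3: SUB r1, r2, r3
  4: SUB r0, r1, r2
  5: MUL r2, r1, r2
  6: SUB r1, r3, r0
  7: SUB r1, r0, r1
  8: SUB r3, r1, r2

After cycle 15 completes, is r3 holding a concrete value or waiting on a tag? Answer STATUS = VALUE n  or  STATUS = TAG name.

STATUS = TAG Add2

c1: issue MUL r2<-Mul1 | r0:4,r1:7,r2:Mul1,r3:2
c2: issue SUB r0<-Add1 | r0:Add1,r1:7,r2:Mul1,r3:2
c3: issue ADD r3<-Add2 | r0:Add1,r1:7,r2:Mul1,r3:Add2
c4: stall | r0:Add1,r1:7,r2:Mul1,r3:Add2
c5: CDB Add2=9; issue SUB r1<-Add2 | r0:Add1,r1:Add2,r2:Mul1,r3:9
c6: CDB Mul1=16; stall | r0:Add1,r1:Add2,r2:16,r3:9
c7: stall | r0:Add1,r1:Add2,r2:16,r3:9
c8: CDB Add1=14; issue SUB r0<-Add1 | r0:Add1,r1:Add2,r2:16,r3:9
c9: CDB Add2=7; issue MUL r2<-Mul1 | r0:Add1,r1:7,r2:Mul1,r3:9
c10: issue SUB r1<-Add2 | r0:Add1,r1:Add2,r2:Mul1,r3:9
c11: CDB Add1=-9; issue SUB r1<-Add1 | r0:-9,r1:Add1,r2:Mul1,r3:9
c12: stall | r0:-9,r1:Add1,r2:Mul1,r3:9
c13: CDB Add2=18; issue SUB r3<-Add2 | r0:-9,r1:Add1,r2:Mul1,r3:Add2
c14: CDB Mul1=112 | r0:-9,r1:Add1,r2:112,r3:Add2
c15: CDB Add1=-27 | r0:-9,r1:-27,r2:112,r3:Add2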